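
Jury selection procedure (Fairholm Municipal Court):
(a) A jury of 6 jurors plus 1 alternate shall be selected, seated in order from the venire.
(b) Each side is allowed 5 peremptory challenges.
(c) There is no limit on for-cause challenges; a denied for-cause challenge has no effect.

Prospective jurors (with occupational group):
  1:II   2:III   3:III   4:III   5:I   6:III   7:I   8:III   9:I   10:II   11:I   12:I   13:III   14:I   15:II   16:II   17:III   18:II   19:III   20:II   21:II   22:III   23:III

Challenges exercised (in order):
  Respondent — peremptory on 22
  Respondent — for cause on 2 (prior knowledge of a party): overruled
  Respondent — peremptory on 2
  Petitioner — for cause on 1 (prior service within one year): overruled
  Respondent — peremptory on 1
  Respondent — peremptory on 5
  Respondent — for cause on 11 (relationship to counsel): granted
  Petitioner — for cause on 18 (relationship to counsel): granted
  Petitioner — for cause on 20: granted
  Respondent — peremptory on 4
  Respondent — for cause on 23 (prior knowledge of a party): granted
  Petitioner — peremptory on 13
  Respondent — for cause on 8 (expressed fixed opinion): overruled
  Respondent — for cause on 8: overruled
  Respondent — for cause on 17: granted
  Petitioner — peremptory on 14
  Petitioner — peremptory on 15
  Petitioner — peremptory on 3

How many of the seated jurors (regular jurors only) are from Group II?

1

Removed: #1, #2, #3, #4, #5, #11, #13, #14, #15, #17, #18, #20, #22, #23.
Seated jurors 1–6: #6, #7, #8, #9, #10, #12 (alternates #16 not counted).
Of those, in Group II: #10 → 1.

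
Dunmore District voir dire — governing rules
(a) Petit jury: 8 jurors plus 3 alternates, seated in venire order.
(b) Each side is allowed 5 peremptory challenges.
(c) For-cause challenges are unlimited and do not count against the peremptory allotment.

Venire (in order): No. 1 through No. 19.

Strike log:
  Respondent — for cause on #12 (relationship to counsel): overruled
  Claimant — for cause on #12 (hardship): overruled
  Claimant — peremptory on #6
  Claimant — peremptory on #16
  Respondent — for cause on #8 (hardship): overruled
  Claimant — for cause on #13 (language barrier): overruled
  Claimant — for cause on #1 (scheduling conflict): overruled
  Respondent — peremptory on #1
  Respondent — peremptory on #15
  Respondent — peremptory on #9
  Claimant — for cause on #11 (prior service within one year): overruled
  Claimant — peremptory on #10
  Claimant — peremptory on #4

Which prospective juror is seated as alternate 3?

Removed: #1, #4, #6, #9, #10, #15, #16. (#8, #11, #12, #13 stay — for-cause denied.)
Filling seats in venire order through position 11: #2, #3, #5, #7, #8, #11, #12, #13, #14, #17, #18.
So alternate 3 is #18.

18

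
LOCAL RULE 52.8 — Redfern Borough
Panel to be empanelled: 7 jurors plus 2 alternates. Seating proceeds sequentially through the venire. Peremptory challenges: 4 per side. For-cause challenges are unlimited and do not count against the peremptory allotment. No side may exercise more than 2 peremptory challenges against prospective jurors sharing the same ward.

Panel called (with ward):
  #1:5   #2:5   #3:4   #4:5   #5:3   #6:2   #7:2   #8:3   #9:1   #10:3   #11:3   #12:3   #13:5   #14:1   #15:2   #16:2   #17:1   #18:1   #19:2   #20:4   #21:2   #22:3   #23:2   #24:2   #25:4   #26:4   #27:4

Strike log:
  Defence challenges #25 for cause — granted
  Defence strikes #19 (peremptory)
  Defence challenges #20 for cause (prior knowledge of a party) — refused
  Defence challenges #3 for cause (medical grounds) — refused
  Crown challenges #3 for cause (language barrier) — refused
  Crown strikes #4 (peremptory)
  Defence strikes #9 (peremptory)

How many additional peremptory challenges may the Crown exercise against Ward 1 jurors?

Crown peremptories so far: #4 — 1 of 4 used, 3 left overall.
Against Ward 1: none yet — per-ward cap 2 leaves 2.
Binding limit: min(3, 2) = 2.

2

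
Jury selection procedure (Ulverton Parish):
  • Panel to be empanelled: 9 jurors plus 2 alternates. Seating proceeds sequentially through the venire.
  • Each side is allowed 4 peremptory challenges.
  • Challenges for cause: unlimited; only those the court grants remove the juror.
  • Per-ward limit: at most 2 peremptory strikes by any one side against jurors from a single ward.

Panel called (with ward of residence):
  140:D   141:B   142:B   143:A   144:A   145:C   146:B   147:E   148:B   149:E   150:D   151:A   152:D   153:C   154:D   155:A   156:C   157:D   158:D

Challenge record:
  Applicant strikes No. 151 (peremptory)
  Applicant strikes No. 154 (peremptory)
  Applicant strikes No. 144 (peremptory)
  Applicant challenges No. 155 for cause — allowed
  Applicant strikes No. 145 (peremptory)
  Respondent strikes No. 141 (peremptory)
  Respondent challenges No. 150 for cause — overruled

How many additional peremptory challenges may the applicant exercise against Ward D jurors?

Applicant peremptories so far: #151, #154, #144, #145 — 4 of 4 used, 0 left overall.
Against Ward D: #154 — 1 used; per-ward cap 2 leaves 1.
Binding limit: min(0, 1) = 0.

0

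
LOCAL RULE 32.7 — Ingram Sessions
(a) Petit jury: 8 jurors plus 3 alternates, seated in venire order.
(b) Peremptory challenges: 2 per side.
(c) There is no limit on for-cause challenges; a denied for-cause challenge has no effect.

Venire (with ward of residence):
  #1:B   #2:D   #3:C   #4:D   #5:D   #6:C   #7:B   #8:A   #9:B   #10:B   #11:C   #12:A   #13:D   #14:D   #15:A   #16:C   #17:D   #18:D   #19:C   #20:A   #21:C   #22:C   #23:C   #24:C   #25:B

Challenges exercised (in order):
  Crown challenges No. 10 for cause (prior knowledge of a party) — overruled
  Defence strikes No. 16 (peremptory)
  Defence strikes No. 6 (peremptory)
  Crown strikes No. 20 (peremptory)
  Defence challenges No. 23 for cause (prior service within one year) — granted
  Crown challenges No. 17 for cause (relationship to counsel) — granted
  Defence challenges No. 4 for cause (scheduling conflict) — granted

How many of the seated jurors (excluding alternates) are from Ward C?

1

Removed: #4, #6, #16, #17, #20, #23.
Seated jurors 1–8: #1, #2, #3, #5, #7, #8, #9, #10 (alternates #11, #12, #13 not counted).
Of those, in Ward C: #3 → 1.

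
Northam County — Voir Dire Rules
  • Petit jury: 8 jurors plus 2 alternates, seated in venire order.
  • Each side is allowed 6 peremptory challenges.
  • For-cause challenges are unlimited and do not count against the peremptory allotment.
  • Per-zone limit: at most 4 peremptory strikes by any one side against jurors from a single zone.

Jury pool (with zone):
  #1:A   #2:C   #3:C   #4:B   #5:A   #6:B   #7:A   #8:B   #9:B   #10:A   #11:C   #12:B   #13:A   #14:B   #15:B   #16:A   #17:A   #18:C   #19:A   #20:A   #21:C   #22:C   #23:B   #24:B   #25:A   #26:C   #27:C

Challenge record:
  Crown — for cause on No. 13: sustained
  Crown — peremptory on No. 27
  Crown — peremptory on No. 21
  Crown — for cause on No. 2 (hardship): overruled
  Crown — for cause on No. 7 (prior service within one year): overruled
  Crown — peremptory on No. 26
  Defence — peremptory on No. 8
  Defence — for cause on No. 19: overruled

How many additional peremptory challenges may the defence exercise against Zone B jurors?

Defence peremptories so far: #8 — 1 of 6 used, 5 left overall.
Against Zone B: #8 — 1 used; per-zone cap 4 leaves 3.
Binding limit: min(5, 3) = 3.

3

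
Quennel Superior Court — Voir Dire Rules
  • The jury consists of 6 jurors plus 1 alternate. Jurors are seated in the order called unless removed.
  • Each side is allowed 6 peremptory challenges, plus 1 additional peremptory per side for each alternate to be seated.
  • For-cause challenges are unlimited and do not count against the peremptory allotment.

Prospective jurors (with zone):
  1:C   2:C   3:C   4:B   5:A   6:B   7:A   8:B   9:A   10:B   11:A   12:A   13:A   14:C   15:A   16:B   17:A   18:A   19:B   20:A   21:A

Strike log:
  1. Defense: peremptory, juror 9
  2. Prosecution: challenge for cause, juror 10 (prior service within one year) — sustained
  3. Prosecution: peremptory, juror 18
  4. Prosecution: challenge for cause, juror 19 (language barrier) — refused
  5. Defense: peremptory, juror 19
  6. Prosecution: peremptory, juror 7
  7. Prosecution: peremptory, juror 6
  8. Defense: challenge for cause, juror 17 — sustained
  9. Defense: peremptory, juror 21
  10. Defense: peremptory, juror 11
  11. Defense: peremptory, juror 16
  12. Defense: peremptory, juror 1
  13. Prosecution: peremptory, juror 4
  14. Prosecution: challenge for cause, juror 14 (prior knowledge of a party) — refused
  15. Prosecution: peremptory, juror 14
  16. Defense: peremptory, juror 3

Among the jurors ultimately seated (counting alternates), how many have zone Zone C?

1

Removed: #1, #3, #4, #6, #7, #9, #10, #11, #14, #16, #17, #18, #19, #21.
Seated (7 incl. alternates): #2, #5, #8, #12, #13, #15, #20.
Of those, in Zone C: #2 → 1.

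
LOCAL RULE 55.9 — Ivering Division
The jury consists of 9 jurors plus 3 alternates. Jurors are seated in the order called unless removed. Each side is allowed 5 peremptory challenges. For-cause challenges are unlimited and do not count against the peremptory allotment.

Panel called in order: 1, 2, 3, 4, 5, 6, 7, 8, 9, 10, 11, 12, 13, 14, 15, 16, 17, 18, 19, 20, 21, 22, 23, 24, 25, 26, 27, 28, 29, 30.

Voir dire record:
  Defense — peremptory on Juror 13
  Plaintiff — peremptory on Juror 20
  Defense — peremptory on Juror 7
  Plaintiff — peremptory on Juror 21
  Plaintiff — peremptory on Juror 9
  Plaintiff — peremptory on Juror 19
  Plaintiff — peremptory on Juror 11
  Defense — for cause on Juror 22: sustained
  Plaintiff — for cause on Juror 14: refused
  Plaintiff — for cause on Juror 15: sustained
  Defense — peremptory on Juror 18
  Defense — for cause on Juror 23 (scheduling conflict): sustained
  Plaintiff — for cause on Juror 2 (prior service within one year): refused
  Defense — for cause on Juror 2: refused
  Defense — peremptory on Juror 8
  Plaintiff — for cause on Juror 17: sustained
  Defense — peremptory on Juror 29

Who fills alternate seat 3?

Removed: #7, #8, #9, #11, #13, #15, #17, #18, #19, #20, #21, #22, #23, #29. (#2, #14 stay — for-cause denied.)
Seating in order: seats 1–9 → #1, #2, #3, #4, #5, #6, #10, #12, #14; alternates → #16, #24, #25.
So alternate 3 is #25.

25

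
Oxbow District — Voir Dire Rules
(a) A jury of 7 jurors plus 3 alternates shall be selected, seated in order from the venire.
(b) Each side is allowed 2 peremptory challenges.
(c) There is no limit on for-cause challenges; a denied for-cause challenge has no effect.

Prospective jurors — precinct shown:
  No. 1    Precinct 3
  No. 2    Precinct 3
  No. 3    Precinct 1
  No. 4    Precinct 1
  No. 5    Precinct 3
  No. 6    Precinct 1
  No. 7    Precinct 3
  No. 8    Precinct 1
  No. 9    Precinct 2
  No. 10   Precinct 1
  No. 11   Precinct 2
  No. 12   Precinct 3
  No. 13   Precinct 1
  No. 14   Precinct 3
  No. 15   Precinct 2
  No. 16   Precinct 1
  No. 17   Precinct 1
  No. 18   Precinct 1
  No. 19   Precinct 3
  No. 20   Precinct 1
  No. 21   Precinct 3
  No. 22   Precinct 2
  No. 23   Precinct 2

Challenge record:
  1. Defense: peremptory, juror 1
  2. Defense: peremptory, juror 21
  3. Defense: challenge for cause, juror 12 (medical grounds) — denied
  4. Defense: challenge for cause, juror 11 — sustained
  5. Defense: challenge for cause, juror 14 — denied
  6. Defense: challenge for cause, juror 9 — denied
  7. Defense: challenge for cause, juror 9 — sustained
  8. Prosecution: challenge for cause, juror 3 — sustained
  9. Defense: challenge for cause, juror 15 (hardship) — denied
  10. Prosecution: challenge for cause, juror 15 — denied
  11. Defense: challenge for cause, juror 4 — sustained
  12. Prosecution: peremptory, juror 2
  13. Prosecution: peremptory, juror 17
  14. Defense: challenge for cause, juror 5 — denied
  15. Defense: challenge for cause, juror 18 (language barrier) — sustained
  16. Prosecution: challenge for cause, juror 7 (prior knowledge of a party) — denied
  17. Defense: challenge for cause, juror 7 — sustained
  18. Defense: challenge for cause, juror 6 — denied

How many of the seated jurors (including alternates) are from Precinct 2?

Removed: #1, #2, #3, #4, #7, #9, #11, #17, #18, #21.
Seated (10 incl. alternates): #5, #6, #8, #10, #12, #13, #14, #15, #16, #19.
Of those, in Precinct 2: #15 → 1.

1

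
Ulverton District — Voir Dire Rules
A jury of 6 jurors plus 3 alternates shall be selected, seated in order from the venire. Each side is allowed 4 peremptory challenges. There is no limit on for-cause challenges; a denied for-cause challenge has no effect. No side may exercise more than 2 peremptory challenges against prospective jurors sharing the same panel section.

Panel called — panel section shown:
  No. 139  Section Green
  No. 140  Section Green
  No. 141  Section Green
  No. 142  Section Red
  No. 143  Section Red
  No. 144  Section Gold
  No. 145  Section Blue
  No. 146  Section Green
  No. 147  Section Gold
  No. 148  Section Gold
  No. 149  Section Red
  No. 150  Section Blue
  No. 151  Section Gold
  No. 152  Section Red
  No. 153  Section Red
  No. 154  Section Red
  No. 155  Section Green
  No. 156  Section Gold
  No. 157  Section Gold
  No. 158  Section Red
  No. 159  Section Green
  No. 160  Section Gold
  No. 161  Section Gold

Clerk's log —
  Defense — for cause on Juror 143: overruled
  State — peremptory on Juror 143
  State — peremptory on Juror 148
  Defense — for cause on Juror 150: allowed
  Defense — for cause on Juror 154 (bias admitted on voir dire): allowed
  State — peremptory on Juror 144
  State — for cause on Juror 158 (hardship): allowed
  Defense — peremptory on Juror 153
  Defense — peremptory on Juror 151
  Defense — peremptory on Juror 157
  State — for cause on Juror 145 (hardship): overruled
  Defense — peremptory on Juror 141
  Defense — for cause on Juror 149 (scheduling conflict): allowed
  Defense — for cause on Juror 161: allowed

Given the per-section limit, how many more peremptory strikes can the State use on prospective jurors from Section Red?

1

State peremptories so far: #143, #148, #144 — 3 of 4 used, 1 left overall.
Against Section Red: #143 — 1 used; per-section cap 2 leaves 1.
Binding limit: min(1, 1) = 1.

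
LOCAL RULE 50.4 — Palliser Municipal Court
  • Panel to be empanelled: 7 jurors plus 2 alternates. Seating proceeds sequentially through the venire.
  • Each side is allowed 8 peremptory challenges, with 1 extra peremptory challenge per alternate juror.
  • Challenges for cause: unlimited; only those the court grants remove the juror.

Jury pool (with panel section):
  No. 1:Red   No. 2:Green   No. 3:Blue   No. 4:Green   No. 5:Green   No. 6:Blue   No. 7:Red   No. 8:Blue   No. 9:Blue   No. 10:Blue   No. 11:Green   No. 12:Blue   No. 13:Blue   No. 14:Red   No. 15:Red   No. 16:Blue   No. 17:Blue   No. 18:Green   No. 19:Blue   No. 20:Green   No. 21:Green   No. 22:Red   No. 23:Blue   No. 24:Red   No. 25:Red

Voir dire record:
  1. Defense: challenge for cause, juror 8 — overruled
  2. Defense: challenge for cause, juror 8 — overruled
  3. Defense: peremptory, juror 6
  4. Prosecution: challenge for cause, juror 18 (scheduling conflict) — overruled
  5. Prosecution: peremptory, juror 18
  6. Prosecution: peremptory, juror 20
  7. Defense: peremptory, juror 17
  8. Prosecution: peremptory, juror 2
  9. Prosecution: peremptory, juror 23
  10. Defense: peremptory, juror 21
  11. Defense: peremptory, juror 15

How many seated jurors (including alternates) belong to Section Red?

2

Removed: #2, #6, #15, #17, #18, #20, #21, #23.
Seated (9 incl. alternates): #1, #3, #4, #5, #7, #8, #9, #10, #11.
Of those, in Section Red: #1, #7 → 2.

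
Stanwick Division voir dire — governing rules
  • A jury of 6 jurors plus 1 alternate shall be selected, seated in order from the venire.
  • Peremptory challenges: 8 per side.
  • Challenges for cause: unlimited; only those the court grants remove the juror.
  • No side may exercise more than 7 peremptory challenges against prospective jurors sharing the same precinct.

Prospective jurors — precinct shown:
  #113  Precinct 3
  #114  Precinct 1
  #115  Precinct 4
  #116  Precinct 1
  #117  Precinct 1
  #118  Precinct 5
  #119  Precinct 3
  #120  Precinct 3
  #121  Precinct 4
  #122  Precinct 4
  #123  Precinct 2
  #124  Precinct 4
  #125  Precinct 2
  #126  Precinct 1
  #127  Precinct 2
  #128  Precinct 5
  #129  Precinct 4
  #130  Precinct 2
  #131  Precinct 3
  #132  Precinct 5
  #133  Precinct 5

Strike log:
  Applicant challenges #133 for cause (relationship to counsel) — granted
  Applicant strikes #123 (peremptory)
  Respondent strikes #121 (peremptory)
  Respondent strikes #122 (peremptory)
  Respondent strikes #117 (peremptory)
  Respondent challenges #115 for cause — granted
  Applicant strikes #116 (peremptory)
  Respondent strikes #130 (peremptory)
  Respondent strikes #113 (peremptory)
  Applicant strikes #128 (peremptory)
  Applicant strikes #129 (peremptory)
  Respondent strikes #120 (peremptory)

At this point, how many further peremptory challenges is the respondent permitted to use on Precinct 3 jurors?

2

Respondent peremptories so far: #121, #122, #117, #130, #113, #120 — 6 of 8 used, 2 left overall.
Against Precinct 3: #113, #120 — 2 used; per-precinct cap 7 leaves 5.
Binding limit: min(2, 5) = 2.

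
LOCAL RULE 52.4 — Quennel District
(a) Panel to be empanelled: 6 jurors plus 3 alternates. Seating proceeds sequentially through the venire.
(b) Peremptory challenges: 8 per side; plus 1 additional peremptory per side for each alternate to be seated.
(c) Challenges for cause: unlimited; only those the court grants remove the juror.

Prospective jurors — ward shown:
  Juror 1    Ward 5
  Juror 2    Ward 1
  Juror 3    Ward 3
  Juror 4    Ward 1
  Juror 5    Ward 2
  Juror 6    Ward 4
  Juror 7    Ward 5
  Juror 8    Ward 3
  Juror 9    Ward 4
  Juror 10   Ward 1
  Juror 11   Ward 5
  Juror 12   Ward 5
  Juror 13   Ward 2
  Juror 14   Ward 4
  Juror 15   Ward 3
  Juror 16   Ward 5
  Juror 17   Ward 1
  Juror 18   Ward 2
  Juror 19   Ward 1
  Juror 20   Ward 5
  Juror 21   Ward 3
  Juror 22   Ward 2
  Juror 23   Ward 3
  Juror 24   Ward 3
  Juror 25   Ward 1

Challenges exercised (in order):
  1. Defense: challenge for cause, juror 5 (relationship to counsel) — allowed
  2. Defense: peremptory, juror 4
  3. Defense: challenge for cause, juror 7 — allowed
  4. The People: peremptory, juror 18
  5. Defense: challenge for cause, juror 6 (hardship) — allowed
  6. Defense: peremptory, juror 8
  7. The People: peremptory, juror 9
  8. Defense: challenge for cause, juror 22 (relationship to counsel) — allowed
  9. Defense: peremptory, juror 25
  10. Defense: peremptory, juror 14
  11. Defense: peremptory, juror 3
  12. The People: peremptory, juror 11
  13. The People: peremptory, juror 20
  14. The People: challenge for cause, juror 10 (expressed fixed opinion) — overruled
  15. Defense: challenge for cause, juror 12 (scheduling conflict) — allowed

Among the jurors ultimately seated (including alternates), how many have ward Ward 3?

2

Removed: #3, #4, #5, #6, #7, #8, #9, #11, #12, #14, #18, #20, #22, #25.
Seated (9 incl. alternates): #1, #2, #10, #13, #15, #16, #17, #19, #21.
Of those, in Ward 3: #15, #21 → 2.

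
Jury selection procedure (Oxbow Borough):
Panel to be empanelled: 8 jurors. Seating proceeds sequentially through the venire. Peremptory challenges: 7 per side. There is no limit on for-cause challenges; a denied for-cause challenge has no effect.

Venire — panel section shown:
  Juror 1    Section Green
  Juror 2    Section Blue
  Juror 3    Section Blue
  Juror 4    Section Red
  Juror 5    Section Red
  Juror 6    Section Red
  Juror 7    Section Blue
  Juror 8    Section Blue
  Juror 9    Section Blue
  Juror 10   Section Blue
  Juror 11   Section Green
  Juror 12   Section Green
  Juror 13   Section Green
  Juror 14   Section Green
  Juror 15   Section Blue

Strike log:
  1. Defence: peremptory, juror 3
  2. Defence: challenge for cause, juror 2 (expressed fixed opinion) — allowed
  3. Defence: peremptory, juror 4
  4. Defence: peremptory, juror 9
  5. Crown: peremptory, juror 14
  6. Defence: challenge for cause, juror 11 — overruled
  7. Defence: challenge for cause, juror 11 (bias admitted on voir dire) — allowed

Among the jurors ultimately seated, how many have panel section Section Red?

2

Removed: #2, #3, #4, #9, #11, #14.
Seated jurors 1–8: #1, #5, #6, #7, #8, #10, #12, #13.
Of those, in Section Red: #5, #6 → 2.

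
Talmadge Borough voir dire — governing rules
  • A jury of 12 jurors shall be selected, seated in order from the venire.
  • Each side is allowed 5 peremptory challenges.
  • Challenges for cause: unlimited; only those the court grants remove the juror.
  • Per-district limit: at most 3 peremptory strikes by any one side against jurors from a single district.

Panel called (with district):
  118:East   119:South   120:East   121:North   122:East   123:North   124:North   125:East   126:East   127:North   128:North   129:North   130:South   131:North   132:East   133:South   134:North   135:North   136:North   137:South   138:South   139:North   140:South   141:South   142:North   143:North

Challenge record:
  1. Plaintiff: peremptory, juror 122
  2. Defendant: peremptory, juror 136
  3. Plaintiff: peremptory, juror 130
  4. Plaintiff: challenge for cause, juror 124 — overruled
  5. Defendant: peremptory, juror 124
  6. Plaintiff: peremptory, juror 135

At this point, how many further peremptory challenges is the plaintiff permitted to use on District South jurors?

Plaintiff peremptories so far: #122, #130, #135 — 3 of 5 used, 2 left overall.
Against District South: #130 — 1 used; per-district cap 3 leaves 2.
Binding limit: min(2, 2) = 2.

2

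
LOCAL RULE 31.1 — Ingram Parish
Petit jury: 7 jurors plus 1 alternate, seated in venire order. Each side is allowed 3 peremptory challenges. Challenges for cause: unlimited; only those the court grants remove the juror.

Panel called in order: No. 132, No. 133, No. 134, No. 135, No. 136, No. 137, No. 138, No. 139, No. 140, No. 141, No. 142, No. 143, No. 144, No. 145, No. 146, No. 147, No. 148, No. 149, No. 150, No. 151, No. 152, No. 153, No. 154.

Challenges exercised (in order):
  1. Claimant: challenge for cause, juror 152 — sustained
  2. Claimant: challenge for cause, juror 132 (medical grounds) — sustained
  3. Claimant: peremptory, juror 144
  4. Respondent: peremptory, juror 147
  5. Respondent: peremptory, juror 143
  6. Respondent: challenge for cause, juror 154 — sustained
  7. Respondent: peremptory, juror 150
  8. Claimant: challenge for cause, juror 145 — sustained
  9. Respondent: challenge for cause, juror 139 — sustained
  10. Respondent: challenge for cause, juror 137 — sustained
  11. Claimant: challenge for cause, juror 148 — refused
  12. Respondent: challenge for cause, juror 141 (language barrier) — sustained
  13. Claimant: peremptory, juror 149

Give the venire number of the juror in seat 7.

Removed: #132, #137, #139, #141, #143, #144, #145, #147, #149, #150, #152, #154. (#148 stays — for-cause denied.)
Seating in order: seats 1–7 → #133, #134, #135, #136, #138, #140, #142; alternates → #146.
So seat 7 is #142.

142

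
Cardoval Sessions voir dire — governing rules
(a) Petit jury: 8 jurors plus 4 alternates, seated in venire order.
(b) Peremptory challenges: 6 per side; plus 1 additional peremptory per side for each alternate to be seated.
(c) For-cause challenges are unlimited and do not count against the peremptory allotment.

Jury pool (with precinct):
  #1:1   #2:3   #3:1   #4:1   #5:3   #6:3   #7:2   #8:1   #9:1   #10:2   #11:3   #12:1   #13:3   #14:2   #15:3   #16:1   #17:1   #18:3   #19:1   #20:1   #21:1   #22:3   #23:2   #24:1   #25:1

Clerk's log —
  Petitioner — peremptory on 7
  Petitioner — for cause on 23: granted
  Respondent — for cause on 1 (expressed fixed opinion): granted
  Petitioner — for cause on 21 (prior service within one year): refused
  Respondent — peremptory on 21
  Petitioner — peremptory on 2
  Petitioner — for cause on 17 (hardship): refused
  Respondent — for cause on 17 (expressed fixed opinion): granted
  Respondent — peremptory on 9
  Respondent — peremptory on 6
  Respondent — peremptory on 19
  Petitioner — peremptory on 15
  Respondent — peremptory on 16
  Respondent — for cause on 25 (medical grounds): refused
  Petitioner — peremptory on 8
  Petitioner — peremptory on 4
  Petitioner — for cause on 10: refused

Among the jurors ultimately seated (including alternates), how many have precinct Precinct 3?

5

Removed: #1, #2, #4, #6, #7, #8, #9, #15, #16, #17, #19, #21, #23.
Seated (12 incl. alternates): #3, #5, #10, #11, #12, #13, #14, #18, #20, #22, #24, #25.
Of those, in Precinct 3: #5, #11, #13, #18, #22 → 5.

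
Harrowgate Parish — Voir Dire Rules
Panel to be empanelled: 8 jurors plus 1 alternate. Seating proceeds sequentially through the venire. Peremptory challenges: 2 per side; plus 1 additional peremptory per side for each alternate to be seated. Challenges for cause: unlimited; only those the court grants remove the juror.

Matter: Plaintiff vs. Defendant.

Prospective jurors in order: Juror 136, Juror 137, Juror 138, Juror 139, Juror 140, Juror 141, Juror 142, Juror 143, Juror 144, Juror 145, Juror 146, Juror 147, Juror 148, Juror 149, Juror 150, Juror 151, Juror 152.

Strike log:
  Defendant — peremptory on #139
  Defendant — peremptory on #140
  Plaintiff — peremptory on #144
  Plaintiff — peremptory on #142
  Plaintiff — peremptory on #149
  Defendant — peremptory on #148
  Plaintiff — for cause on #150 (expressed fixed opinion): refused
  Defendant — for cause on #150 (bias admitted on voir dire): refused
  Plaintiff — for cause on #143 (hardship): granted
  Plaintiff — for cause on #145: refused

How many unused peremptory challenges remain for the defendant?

0

Defendant allotment: 2 base + 1 × 1 alternate = 3.
Defendant peremptories used: #139, #140, #148 — 3 (the for-cause on #150 doesn't count).
Remaining: 3 − 3 = 0.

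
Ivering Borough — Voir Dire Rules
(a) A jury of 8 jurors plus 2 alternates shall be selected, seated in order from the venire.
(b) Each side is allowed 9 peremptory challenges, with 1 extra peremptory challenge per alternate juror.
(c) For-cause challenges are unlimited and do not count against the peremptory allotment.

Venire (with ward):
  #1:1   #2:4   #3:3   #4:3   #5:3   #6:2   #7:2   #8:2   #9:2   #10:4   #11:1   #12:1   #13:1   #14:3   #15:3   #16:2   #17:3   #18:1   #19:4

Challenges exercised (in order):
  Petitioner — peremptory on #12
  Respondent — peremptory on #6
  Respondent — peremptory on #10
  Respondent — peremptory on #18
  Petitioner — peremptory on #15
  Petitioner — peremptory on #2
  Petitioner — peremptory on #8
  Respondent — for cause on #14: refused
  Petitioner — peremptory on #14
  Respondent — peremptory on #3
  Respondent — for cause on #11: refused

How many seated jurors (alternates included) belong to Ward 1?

3

Removed: #2, #3, #6, #8, #10, #12, #14, #15, #18.
Seated (10 incl. alternates): #1, #4, #5, #7, #9, #11, #13, #16, #17, #19.
Of those, in Ward 1: #1, #11, #13 → 3.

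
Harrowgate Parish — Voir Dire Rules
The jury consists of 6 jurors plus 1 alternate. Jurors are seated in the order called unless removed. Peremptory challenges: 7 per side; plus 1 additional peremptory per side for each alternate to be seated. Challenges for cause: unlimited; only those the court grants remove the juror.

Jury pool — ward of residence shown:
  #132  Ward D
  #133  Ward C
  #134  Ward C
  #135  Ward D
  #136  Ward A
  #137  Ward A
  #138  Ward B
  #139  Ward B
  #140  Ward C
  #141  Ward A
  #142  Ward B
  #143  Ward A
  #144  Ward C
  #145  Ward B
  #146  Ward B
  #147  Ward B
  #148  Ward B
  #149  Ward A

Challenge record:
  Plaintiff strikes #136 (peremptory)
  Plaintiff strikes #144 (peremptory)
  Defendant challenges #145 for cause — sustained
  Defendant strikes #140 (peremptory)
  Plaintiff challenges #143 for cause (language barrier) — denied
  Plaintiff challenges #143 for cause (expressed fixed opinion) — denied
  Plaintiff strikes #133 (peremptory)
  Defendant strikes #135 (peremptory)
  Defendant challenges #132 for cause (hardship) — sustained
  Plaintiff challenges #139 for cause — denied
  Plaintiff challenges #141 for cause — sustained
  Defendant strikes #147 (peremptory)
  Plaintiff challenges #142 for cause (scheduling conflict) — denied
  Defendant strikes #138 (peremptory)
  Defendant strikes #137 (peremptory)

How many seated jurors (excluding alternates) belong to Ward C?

1

Removed: #132, #133, #135, #136, #137, #138, #140, #141, #144, #145, #147.
Seated jurors 1–6: #134, #139, #142, #143, #146, #148 (alternates #149 not counted).
Of those, in Ward C: #134 → 1.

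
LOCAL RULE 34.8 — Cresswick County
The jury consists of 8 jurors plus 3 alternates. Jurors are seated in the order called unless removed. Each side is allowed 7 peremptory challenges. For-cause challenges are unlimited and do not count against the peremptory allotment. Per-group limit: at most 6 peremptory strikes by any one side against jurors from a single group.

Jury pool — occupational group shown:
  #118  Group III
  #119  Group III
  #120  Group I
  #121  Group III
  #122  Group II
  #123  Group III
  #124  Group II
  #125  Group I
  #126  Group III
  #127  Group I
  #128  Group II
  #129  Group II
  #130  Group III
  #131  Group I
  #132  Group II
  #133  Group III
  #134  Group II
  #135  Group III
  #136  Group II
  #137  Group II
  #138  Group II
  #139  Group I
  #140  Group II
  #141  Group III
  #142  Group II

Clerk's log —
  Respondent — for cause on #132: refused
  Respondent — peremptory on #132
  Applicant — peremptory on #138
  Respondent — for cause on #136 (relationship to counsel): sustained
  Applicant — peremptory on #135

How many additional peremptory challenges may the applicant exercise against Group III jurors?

5

Applicant peremptories so far: #138, #135 — 2 of 7 used, 5 left overall.
Against Group III: #135 — 1 used; per-group cap 6 leaves 5.
Binding limit: min(5, 5) = 5.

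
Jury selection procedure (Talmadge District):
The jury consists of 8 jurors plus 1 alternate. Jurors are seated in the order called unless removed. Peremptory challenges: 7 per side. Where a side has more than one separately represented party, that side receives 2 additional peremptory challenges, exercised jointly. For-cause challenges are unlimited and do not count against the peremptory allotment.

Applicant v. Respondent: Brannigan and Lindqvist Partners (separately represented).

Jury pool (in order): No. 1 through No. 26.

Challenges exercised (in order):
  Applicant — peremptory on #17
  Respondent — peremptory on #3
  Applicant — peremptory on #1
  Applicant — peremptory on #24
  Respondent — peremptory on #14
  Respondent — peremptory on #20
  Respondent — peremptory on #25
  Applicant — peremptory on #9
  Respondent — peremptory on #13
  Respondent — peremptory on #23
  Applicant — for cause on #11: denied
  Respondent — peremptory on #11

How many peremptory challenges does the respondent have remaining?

2

Respondent allotment: 7 base + 2 multi-party = 9.
Respondent peremptories used: #3, #14, #20, #25, #13, #23, #11 — 7.
Remaining: 9 − 7 = 2.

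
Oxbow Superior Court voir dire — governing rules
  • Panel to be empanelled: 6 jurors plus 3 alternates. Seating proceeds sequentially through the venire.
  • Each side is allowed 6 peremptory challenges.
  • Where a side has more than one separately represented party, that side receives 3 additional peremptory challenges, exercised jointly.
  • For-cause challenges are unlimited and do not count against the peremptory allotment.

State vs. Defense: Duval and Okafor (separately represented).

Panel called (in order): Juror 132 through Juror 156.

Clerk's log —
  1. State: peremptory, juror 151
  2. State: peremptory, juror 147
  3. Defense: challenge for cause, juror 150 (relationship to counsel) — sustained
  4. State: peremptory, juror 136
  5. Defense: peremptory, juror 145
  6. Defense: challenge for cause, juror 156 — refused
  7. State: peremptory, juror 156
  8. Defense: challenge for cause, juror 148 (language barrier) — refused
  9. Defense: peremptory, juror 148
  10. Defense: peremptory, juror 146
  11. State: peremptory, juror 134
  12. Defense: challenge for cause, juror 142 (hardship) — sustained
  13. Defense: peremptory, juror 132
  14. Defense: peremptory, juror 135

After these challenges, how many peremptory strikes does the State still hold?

1

State allotment: 6.
State peremptories used: #151, #147, #136, #156, #134 — 5.
Remaining: 6 − 5 = 1.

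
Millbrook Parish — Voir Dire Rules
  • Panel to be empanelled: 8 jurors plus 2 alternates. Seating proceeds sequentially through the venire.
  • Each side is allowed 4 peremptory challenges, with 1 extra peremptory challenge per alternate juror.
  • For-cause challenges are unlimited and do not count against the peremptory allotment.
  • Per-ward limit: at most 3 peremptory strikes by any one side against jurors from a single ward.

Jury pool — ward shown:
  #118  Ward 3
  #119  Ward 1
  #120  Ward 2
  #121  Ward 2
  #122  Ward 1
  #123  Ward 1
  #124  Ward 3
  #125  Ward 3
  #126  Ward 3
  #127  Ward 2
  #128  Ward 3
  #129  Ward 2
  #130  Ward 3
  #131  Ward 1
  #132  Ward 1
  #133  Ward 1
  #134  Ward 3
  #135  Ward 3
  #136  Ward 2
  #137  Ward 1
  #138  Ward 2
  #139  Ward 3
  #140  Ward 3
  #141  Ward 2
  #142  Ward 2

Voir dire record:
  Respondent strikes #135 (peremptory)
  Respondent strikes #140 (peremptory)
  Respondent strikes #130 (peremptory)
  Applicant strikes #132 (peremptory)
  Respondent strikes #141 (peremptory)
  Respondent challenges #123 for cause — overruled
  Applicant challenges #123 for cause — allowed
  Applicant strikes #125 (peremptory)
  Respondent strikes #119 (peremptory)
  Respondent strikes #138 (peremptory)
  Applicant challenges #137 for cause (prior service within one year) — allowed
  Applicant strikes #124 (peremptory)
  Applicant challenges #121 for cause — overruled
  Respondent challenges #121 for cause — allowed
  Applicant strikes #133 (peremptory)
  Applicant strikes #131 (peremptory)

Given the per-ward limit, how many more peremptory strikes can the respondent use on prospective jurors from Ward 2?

0

Respondent peremptories so far: #135, #140, #130, #141, #119, #138 — 6 of 6 used, 0 left overall.
Against Ward 2: #141, #138 — 2 used; per-ward cap 3 leaves 1.
Binding limit: min(0, 1) = 0.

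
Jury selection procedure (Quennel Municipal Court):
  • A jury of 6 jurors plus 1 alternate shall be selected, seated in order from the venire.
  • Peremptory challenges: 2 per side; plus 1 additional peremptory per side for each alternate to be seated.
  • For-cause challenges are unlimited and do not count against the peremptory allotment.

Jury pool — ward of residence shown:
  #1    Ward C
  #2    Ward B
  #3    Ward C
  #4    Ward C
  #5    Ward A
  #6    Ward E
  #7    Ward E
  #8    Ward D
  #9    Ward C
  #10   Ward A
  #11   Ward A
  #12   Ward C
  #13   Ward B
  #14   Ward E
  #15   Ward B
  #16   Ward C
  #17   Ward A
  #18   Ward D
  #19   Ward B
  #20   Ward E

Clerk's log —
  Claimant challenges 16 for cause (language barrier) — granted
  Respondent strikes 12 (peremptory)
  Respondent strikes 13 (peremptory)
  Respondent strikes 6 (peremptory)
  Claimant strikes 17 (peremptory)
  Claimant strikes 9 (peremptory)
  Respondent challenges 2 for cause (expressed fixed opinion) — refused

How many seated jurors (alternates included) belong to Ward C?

Removed: #6, #9, #12, #13, #16, #17.
Seated (7 incl. alternates): #1, #2, #3, #4, #5, #7, #8.
Of those, in Ward C: #1, #3, #4 → 3.

3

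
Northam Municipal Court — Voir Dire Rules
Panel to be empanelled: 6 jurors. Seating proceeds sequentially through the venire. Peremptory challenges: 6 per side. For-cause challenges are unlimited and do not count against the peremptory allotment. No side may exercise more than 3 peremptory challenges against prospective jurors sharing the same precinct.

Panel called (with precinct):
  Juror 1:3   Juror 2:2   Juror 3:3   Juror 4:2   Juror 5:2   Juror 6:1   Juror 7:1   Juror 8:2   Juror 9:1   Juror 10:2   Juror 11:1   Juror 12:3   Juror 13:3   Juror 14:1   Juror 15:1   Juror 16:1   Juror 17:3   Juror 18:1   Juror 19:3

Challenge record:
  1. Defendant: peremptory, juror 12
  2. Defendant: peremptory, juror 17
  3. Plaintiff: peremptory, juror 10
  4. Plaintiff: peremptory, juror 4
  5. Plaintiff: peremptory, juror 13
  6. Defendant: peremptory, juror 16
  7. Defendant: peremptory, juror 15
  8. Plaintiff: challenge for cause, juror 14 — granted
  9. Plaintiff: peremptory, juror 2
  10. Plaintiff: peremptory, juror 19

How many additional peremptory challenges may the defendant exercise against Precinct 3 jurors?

Defendant peremptories so far: #12, #17, #16, #15 — 4 of 6 used, 2 left overall.
Against Precinct 3: #12, #17 — 2 used; per-precinct cap 3 leaves 1.
Binding limit: min(2, 1) = 1.

1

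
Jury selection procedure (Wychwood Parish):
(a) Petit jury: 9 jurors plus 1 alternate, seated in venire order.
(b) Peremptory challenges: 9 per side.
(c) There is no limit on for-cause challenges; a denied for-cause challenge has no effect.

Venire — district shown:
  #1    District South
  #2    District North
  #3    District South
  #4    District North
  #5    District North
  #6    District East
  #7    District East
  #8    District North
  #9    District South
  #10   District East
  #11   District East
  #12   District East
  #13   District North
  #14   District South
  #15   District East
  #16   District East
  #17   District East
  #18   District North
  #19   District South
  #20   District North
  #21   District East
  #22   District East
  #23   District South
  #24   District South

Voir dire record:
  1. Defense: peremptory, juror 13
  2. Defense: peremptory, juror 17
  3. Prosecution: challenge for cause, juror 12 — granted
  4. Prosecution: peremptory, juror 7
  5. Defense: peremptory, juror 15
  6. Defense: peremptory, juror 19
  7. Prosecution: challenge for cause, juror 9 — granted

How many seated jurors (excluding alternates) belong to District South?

Removed: #7, #9, #12, #13, #15, #17, #19.
Seated jurors 1–9: #1, #2, #3, #4, #5, #6, #8, #10, #11 (alternates #14 not counted).
Of those, in District South: #1, #3 → 2.

2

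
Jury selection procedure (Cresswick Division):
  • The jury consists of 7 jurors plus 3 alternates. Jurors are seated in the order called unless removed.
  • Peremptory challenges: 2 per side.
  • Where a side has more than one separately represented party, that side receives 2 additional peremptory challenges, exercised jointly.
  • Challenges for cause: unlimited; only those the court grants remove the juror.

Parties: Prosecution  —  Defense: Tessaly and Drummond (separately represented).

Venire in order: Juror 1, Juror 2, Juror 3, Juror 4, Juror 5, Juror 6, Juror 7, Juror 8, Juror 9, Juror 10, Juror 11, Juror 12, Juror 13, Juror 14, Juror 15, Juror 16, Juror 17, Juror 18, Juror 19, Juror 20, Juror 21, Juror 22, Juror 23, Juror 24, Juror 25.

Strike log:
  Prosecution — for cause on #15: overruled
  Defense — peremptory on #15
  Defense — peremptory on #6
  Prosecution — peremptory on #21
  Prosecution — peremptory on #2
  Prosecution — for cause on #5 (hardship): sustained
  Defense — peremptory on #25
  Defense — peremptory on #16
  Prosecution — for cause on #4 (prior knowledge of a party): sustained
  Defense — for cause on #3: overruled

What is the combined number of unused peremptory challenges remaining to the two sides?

0

Prosecution allotment: 2. Defense allotment: 2 base + 2 multi-party = 4.
Prosecution peremptories used: #21, #2 — 2 (for-cause on #15, #5, #4 don't count).
Defense peremptories used: #15, #6, #25, #16 — 4 (the for-cause on #3 doesn't count).
Remaining: (2 − 2) + (4 − 4) = 0.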